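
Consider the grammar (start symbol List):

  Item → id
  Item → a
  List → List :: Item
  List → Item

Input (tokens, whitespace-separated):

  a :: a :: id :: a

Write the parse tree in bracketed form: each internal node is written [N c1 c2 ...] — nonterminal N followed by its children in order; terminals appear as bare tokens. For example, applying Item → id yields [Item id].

[List [List [List [List [Item a]] :: [Item a]] :: [Item id]] :: [Item a]]

List
List :: Item
List :: Item :: Item
List :: Item :: Item :: Item
Item :: Item :: Item :: Item
a :: Item :: Item :: Item
a :: a :: Item :: Item
a :: a :: id :: Item
a :: a :: id :: a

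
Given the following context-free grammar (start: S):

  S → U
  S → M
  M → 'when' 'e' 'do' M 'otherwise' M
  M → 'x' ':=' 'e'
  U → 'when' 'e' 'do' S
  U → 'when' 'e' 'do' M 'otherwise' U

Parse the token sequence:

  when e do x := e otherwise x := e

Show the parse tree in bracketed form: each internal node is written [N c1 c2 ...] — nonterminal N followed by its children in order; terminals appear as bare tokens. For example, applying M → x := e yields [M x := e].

[S [M when e do [M x := e] otherwise [M x := e]]]

S
M
when e do M otherwise M
when e do x := e otherwise M
when e do x := e otherwise x := e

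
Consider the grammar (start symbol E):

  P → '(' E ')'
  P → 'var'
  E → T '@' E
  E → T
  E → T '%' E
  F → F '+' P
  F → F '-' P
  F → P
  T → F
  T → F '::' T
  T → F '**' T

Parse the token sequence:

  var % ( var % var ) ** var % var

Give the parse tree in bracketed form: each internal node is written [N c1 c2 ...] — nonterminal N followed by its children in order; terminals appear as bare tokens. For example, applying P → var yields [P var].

[E [T [F [P var]]] % [E [T [F [P ( [E [T [F [P var]]] % [E [T [F [P var]]]]] )]] ** [T [F [P var]]]] % [E [T [F [P var]]]]]]

E
T % E
F % E
P % E
var % E
var % T % E
var % F ** T % E
var % P ** T % E
var % ( E ) ** T % E
var % ( T % E ) ** T % E
var % ( F % E ) ** T % E
var % ( P % E ) ** T % E
var % ( var % E ) ** T % E
var % ( var % T ) ** T % E
var % ( var % F ) ** T % E
var % ( var % P ) ** T % E
var % ( var % var ) ** T % E
var % ( var % var ) ** F % E
var % ( var % var ) ** P % E
var % ( var % var ) ** var % E
var % ( var % var ) ** var % T
var % ( var % var ) ** var % F
var % ( var % var ) ** var % P
var % ( var % var ) ** var % var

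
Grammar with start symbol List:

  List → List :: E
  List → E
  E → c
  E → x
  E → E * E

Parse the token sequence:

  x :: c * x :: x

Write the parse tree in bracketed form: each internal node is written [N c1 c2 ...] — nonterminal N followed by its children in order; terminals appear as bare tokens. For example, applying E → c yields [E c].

[List [List [List [E x]] :: [E [E c] * [E x]]] :: [E x]]

List
List :: E
List :: E :: E
E :: E :: E
x :: E :: E
x :: E * E :: E
x :: c * E :: E
x :: c * x :: E
x :: c * x :: x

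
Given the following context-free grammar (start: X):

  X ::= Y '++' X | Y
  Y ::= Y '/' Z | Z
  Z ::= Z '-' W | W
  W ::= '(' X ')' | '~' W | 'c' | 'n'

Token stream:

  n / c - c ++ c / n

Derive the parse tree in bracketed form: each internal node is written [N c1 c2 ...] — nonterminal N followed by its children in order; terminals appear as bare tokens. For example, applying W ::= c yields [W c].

[X [Y [Y [Z [W n]]] / [Z [Z [W c]] - [W c]]] ++ [X [Y [Y [Z [W c]]] / [Z [W n]]]]]

X
Y ++ X
Y / Z ++ X
Z / Z ++ X
W / Z ++ X
n / Z ++ X
n / Z - W ++ X
n / W - W ++ X
n / c - W ++ X
n / c - c ++ X
n / c - c ++ Y
n / c - c ++ Y / Z
n / c - c ++ Z / Z
n / c - c ++ W / Z
n / c - c ++ c / Z
n / c - c ++ c / W
n / c - c ++ c / n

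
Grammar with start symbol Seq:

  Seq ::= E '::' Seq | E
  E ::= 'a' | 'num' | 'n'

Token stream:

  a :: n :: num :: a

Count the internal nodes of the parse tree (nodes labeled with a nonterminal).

8

[Seq [E a] :: [Seq [E n] :: [Seq [E num] :: [Seq [E a]]]]]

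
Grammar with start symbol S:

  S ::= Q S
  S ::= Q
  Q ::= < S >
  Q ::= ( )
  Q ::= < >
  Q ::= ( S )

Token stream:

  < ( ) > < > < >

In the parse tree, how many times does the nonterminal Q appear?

[S [Q < [S [Q ( )]] >] [S [Q < >] [S [Q < >]]]]

4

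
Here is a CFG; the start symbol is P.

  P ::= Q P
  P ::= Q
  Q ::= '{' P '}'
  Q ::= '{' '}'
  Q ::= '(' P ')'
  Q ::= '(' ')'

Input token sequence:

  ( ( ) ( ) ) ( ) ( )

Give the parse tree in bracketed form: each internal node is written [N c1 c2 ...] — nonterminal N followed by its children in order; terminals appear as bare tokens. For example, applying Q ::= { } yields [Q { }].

P
Q P
( P ) P
( Q P ) P
( ( ) P ) P
( ( ) Q ) P
( ( ) ( ) ) P
( ( ) ( ) ) Q P
( ( ) ( ) ) ( ) P
( ( ) ( ) ) ( ) Q
( ( ) ( ) ) ( ) ( )

[P [Q ( [P [Q ( )] [P [Q ( )]]] )] [P [Q ( )] [P [Q ( )]]]]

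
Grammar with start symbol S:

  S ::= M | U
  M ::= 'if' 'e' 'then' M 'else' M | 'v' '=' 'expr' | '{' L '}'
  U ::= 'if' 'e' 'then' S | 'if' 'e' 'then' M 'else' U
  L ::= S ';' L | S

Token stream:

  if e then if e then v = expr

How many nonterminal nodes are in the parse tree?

6

[S [U if e then [S [U if e then [S [M v = expr]]]]]]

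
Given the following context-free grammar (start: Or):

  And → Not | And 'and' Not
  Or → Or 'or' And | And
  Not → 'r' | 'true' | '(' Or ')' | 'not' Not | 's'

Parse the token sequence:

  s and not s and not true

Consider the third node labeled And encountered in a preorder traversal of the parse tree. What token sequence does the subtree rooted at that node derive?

[Or [And [And [And [Not s]] and [Not not [Not s]]] and [Not not [Not true]]]]

s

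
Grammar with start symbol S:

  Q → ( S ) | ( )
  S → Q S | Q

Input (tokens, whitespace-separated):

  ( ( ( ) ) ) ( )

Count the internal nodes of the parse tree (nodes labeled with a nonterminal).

[S [Q ( [S [Q ( [S [Q ( )]] )]] )] [S [Q ( )]]]

8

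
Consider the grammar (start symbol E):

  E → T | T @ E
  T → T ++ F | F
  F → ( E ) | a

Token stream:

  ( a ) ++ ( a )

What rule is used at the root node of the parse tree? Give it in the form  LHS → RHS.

E → T

[E [T [T [F ( [E [T [F a]]] )]] ++ [F ( [E [T [F a]]] )]]]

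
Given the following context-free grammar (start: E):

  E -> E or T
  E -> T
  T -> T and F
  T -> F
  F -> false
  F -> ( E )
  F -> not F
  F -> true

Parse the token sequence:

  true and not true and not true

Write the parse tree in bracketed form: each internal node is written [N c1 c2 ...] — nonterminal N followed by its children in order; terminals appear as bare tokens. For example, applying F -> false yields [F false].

E
T
T and F
T and F and F
F and F and F
true and F and F
true and not F and F
true and not true and F
true and not true and not F
true and not true and not true

[E [T [T [T [F true]] and [F not [F true]]] and [F not [F true]]]]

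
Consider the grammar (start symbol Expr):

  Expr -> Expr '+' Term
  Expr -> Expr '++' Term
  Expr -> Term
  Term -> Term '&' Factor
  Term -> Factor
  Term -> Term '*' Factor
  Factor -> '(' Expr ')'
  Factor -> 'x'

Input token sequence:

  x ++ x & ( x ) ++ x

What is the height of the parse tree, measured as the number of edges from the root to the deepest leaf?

[Expr [Expr [Expr [Term [Factor x]]] ++ [Term [Term [Factor x]] & [Factor ( [Expr [Term [Factor x]]] )]]] ++ [Term [Factor x]]]

7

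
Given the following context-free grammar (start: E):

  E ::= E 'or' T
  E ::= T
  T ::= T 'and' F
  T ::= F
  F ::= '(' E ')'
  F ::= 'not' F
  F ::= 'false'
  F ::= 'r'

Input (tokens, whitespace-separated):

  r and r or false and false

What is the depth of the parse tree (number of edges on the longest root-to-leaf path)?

5

[E [E [T [T [F r]] and [F r]]] or [T [T [F false]] and [F false]]]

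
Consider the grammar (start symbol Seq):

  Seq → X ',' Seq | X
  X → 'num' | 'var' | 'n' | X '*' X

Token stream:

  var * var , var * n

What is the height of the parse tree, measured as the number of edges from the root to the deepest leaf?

[Seq [X [X var] * [X var]] , [Seq [X [X var] * [X n]]]]

4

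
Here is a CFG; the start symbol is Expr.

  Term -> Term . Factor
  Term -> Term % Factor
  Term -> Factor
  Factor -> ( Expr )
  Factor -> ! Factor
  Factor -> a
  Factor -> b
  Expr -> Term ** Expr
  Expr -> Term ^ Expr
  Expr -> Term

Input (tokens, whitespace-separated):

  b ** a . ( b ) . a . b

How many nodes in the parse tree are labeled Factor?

[Expr [Term [Factor b]] ** [Expr [Term [Term [Term [Term [Factor a]] . [Factor ( [Expr [Term [Factor b]]] )]] . [Factor a]] . [Factor b]]]]

6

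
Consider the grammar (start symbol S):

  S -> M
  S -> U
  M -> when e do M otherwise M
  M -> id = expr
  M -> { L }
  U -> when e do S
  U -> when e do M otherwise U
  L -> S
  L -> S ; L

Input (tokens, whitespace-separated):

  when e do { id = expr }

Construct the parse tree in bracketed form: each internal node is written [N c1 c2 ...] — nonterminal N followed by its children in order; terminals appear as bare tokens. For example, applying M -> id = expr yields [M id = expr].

S
U
when e do S
when e do M
when e do { L }
when e do { S }
when e do { M }
when e do { id = expr }

[S [U when e do [S [M { [L [S [M id = expr]]] }]]]]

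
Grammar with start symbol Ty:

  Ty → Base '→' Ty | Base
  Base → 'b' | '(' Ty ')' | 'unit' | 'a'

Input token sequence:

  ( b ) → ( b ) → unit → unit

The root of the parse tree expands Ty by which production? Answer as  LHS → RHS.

[Ty [Base ( [Ty [Base b]] )] → [Ty [Base ( [Ty [Base b]] )] → [Ty [Base unit] → [Ty [Base unit]]]]]

Ty → Base '→' Ty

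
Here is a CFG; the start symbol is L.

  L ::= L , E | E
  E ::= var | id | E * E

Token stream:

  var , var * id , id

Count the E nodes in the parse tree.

[L [L [L [E var]] , [E [E var] * [E id]]] , [E id]]

5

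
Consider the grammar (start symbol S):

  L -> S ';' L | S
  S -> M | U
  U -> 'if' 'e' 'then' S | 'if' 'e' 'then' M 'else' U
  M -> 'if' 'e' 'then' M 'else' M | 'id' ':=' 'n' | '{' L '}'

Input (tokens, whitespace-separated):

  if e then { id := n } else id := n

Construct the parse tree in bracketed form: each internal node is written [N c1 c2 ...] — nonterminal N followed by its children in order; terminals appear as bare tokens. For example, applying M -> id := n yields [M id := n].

[S [M if e then [M { [L [S [M id := n]]] }] else [M id := n]]]

S
M
if e then M else M
if e then { L } else M
if e then { S } else M
if e then { M } else M
if e then { id := n } else M
if e then { id := n } else id := n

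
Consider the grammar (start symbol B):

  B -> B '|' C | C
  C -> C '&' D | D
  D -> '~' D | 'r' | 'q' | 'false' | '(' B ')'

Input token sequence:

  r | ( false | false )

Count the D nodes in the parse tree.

4

[B [B [C [D r]]] | [C [D ( [B [B [C [D false]]] | [C [D false]]] )]]]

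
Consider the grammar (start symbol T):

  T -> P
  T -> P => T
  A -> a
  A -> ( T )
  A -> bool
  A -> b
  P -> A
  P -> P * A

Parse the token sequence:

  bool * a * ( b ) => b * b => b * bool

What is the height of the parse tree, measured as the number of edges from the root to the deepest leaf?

6

[T [P [P [P [A bool]] * [A a]] * [A ( [T [P [A b]]] )]] => [T [P [P [A b]] * [A b]] => [T [P [P [A b]] * [A bool]]]]]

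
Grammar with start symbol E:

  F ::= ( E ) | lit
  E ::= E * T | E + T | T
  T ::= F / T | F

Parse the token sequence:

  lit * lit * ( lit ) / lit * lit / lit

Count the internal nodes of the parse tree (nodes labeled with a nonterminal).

19

[E [E [E [E [T [F lit]]] * [T [F lit]]] * [T [F ( [E [T [F lit]]] )] / [T [F lit]]]] * [T [F lit] / [T [F lit]]]]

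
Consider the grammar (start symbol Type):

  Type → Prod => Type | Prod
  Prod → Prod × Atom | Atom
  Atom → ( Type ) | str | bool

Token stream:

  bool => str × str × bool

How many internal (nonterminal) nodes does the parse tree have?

[Type [Prod [Atom bool]] => [Type [Prod [Prod [Prod [Atom str]] × [Atom str]] × [Atom bool]]]]

10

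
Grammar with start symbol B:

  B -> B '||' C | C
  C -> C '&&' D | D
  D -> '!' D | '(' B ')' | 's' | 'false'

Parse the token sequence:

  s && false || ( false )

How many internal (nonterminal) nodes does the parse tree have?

11

[B [B [C [C [D s]] && [D false]]] || [C [D ( [B [C [D false]]] )]]]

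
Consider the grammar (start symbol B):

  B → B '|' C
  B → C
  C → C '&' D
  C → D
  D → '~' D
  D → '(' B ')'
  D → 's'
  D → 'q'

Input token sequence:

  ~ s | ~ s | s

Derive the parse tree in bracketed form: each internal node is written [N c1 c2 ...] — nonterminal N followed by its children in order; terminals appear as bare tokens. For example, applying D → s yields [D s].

[B [B [B [C [D ~ [D s]]]] | [C [D ~ [D s]]]] | [C [D s]]]

B
B | C
B | C | C
C | C | C
D | C | C
~ D | C | C
~ s | C | C
~ s | D | C
~ s | ~ D | C
~ s | ~ s | C
~ s | ~ s | D
~ s | ~ s | s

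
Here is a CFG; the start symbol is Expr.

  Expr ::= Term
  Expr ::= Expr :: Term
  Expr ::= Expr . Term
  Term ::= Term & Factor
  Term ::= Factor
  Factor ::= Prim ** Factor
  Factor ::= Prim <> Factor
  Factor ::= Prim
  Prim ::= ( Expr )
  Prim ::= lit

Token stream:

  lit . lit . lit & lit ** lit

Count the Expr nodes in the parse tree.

3

[Expr [Expr [Expr [Term [Factor [Prim lit]]]] . [Term [Factor [Prim lit]]]] . [Term [Term [Factor [Prim lit]]] & [Factor [Prim lit] ** [Factor [Prim lit]]]]]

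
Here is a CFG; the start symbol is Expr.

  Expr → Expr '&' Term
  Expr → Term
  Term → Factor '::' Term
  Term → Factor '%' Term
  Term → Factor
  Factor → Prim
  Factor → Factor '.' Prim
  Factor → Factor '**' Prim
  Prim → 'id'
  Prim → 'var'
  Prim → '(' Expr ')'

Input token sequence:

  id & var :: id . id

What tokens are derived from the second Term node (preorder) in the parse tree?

var :: id . id

[Expr [Expr [Term [Factor [Prim id]]]] & [Term [Factor [Prim var]] :: [Term [Factor [Factor [Prim id]] . [Prim id]]]]]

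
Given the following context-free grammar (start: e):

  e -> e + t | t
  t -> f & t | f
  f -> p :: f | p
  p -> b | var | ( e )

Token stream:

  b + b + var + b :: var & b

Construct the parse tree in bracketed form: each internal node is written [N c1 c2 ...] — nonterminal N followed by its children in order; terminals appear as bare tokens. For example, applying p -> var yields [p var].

[e [e [e [e [t [f [p b]]]] + [t [f [p b]]]] + [t [f [p var]]]] + [t [f [p b] :: [f [p var]]] & [t [f [p b]]]]]

e
e + t
e + t + t
e + t + t + t
t + t + t + t
f + t + t + t
p + t + t + t
b + t + t + t
b + f + t + t
b + p + t + t
b + b + t + t
b + b + f + t
b + b + p + t
b + b + var + t
b + b + var + f & t
b + b + var + p :: f & t
b + b + var + b :: f & t
b + b + var + b :: p & t
b + b + var + b :: var & t
b + b + var + b :: var & f
b + b + var + b :: var & p
b + b + var + b :: var & b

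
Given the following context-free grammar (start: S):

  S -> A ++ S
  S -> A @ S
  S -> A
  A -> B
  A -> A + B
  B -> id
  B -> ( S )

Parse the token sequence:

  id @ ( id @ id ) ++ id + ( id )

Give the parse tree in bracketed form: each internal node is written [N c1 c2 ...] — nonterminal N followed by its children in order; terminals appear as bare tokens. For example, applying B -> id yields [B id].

S
A @ S
B @ S
id @ S
id @ A ++ S
id @ B ++ S
id @ ( S ) ++ S
id @ ( A @ S ) ++ S
id @ ( B @ S ) ++ S
id @ ( id @ S ) ++ S
id @ ( id @ A ) ++ S
id @ ( id @ B ) ++ S
id @ ( id @ id ) ++ S
id @ ( id @ id ) ++ A
id @ ( id @ id ) ++ A + B
id @ ( id @ id ) ++ B + B
id @ ( id @ id ) ++ id + B
id @ ( id @ id ) ++ id + ( S )
id @ ( id @ id ) ++ id + ( A )
id @ ( id @ id ) ++ id + ( B )
id @ ( id @ id ) ++ id + ( id )

[S [A [B id]] @ [S [A [B ( [S [A [B id]] @ [S [A [B id]]]] )]] ++ [S [A [A [B id]] + [B ( [S [A [B id]]] )]]]]]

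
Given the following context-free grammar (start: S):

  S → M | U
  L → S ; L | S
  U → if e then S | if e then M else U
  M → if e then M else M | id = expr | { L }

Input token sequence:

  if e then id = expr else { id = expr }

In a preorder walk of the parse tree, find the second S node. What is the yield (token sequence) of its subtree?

id = expr

[S [M if e then [M id = expr] else [M { [L [S [M id = expr]]] }]]]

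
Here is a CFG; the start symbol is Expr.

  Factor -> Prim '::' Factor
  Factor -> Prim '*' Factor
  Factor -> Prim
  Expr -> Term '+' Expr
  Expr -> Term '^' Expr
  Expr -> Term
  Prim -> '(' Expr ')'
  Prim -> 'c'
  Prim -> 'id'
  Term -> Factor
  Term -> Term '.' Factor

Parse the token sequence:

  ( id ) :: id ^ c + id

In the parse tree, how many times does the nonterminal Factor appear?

5

[Expr [Term [Factor [Prim ( [Expr [Term [Factor [Prim id]]]] )] :: [Factor [Prim id]]]] ^ [Expr [Term [Factor [Prim c]]] + [Expr [Term [Factor [Prim id]]]]]]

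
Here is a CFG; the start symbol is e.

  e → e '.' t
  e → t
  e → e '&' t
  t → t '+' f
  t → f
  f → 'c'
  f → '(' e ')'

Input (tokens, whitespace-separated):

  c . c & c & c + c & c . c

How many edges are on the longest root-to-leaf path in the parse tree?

[e [e [e [e [e [e [t [f c]]] . [t [f c]]] & [t [f c]]] & [t [t [f c]] + [f c]]] & [t [f c]]] . [t [f c]]]

8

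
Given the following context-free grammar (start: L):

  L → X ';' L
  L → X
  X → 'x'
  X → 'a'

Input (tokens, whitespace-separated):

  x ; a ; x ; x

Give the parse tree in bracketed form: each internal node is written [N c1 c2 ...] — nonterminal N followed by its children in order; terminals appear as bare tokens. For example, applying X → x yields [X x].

L
X ; L
x ; L
x ; X ; L
x ; a ; L
x ; a ; X ; L
x ; a ; x ; L
x ; a ; x ; X
x ; a ; x ; x

[L [X x] ; [L [X a] ; [L [X x] ; [L [X x]]]]]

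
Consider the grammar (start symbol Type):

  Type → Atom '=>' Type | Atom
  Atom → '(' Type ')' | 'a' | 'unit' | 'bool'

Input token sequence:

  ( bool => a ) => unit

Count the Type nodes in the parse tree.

[Type [Atom ( [Type [Atom bool] => [Type [Atom a]]] )] => [Type [Atom unit]]]

4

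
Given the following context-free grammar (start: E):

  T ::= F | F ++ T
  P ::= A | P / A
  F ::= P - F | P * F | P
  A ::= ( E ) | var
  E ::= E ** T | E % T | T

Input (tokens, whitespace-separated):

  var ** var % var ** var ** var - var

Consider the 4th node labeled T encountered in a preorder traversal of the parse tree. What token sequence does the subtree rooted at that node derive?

var

[E [E [E [E [E [T [F [P [A var]]]]] ** [T [F [P [A var]]]]] % [T [F [P [A var]]]]] ** [T [F [P [A var]]]]] ** [T [F [P [A var]] - [F [P [A var]]]]]]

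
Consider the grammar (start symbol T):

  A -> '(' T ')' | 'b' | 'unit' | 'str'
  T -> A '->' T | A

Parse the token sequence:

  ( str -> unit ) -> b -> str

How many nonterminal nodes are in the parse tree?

10

[T [A ( [T [A str] -> [T [A unit]]] )] -> [T [A b] -> [T [A str]]]]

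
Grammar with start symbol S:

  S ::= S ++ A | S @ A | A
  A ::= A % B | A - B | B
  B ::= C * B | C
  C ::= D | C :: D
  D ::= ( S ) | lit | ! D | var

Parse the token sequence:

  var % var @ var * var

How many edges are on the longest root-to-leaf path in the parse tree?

7

[S [S [A [A [B [C [D var]]]] % [B [C [D var]]]]] @ [A [B [C [D var]] * [B [C [D var]]]]]]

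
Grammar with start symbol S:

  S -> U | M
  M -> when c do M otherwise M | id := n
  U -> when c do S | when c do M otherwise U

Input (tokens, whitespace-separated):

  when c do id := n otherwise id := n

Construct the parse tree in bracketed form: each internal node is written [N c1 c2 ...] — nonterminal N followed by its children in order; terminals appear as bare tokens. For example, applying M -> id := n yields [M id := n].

S
M
when c do M otherwise M
when c do id := n otherwise M
when c do id := n otherwise id := n

[S [M when c do [M id := n] otherwise [M id := n]]]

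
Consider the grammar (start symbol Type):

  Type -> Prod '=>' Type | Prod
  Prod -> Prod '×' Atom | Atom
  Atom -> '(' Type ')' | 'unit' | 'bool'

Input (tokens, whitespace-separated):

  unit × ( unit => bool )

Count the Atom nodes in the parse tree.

4

[Type [Prod [Prod [Atom unit]] × [Atom ( [Type [Prod [Atom unit]] => [Type [Prod [Atom bool]]]] )]]]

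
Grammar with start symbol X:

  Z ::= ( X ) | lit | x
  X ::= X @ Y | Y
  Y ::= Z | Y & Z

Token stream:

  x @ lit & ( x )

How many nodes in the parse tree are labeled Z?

[X [X [Y [Z x]]] @ [Y [Y [Z lit]] & [Z ( [X [Y [Z x]]] )]]]

4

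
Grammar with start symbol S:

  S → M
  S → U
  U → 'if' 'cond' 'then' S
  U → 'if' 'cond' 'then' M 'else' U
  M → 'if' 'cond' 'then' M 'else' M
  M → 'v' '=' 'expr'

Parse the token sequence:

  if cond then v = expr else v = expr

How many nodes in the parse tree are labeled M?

3

[S [M if cond then [M v = expr] else [M v = expr]]]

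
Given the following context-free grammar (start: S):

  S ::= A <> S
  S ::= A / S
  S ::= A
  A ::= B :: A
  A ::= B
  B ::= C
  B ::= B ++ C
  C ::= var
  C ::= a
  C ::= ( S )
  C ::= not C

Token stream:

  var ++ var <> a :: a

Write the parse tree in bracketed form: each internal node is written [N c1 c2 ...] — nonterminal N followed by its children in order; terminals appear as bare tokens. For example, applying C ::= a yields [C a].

[S [A [B [B [C var]] ++ [C var]]] <> [S [A [B [C a]] :: [A [B [C a]]]]]]

S
A <> S
B <> S
B ++ C <> S
C ++ C <> S
var ++ C <> S
var ++ var <> S
var ++ var <> A
var ++ var <> B :: A
var ++ var <> C :: A
var ++ var <> a :: A
var ++ var <> a :: B
var ++ var <> a :: C
var ++ var <> a :: a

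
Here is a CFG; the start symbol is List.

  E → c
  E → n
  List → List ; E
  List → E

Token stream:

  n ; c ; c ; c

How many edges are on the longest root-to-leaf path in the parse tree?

5

[List [List [List [List [E n]] ; [E c]] ; [E c]] ; [E c]]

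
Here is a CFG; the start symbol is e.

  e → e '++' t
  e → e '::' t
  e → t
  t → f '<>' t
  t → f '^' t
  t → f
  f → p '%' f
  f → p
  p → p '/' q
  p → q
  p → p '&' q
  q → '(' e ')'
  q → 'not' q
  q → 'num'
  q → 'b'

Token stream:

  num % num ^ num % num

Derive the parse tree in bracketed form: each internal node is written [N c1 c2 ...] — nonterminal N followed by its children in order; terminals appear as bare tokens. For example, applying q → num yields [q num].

[e [t [f [p [q num]] % [f [p [q num]]]] ^ [t [f [p [q num]] % [f [p [q num]]]]]]]

e
t
f ^ t
p % f ^ t
q % f ^ t
num % f ^ t
num % p ^ t
num % q ^ t
num % num ^ t
num % num ^ f
num % num ^ p % f
num % num ^ q % f
num % num ^ num % f
num % num ^ num % p
num % num ^ num % q
num % num ^ num % num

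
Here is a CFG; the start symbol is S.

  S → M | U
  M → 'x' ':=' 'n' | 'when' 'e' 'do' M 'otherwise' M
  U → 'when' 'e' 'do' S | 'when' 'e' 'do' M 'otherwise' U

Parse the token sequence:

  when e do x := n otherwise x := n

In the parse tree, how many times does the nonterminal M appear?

3

[S [M when e do [M x := n] otherwise [M x := n]]]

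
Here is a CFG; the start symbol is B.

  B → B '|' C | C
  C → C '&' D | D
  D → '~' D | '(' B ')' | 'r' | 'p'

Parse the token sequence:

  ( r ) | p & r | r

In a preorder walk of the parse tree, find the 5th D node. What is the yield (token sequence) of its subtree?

[B [B [B [C [D ( [B [C [D r]]] )]]] | [C [C [D p]] & [D r]]] | [C [D r]]]

r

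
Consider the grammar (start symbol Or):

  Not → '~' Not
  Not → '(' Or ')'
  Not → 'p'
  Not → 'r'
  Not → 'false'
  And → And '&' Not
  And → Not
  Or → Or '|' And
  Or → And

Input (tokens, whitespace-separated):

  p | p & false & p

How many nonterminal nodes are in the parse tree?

10

[Or [Or [And [Not p]]] | [And [And [And [Not p]] & [Not false]] & [Not p]]]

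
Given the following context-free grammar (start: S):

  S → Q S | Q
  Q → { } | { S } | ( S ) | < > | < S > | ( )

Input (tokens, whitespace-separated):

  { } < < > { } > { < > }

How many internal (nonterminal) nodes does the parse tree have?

12

[S [Q { }] [S [Q < [S [Q < >] [S [Q { }]]] >] [S [Q { [S [Q < >]] }]]]]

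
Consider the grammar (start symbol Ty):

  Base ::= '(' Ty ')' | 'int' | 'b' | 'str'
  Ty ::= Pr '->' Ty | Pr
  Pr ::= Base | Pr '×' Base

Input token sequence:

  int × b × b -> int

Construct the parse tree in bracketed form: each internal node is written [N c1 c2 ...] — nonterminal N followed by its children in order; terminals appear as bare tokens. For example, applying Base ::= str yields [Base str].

[Ty [Pr [Pr [Pr [Base int]] × [Base b]] × [Base b]] -> [Ty [Pr [Base int]]]]

Ty
Pr -> Ty
Pr × Base -> Ty
Pr × Base × Base -> Ty
Base × Base × Base -> Ty
int × Base × Base -> Ty
int × b × Base -> Ty
int × b × b -> Ty
int × b × b -> Pr
int × b × b -> Base
int × b × b -> int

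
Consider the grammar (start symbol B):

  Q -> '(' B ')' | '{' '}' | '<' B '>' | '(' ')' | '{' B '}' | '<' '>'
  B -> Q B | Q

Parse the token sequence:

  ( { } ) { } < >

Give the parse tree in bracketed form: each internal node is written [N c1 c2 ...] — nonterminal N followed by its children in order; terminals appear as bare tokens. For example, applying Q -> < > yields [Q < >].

[B [Q ( [B [Q { }]] )] [B [Q { }] [B [Q < >]]]]

B
Q B
( B ) B
( Q ) B
( { } ) B
( { } ) Q B
( { } ) { } B
( { } ) { } Q
( { } ) { } < >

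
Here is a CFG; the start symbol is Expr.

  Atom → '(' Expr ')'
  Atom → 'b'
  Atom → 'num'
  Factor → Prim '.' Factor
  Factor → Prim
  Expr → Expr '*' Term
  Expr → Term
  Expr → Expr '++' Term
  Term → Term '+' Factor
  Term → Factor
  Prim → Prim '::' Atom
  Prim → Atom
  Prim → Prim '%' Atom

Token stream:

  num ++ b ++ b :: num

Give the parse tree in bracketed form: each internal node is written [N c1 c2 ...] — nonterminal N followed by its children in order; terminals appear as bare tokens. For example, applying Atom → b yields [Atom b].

Expr
Expr ++ Term
Expr ++ Term ++ Term
Term ++ Term ++ Term
Factor ++ Term ++ Term
Prim ++ Term ++ Term
Atom ++ Term ++ Term
num ++ Term ++ Term
num ++ Factor ++ Term
num ++ Prim ++ Term
num ++ Atom ++ Term
num ++ b ++ Term
num ++ b ++ Factor
num ++ b ++ Prim
num ++ b ++ Prim :: Atom
num ++ b ++ Atom :: Atom
num ++ b ++ b :: Atom
num ++ b ++ b :: num

[Expr [Expr [Expr [Term [Factor [Prim [Atom num]]]]] ++ [Term [Factor [Prim [Atom b]]]]] ++ [Term [Factor [Prim [Prim [Atom b]] :: [Atom num]]]]]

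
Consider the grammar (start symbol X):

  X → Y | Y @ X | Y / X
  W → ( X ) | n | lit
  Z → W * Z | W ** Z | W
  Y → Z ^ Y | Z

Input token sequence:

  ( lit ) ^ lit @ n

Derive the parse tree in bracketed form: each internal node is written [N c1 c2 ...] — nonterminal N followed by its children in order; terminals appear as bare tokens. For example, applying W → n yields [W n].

[X [Y [Z [W ( [X [Y [Z [W lit]]]] )]] ^ [Y [Z [W lit]]]] @ [X [Y [Z [W n]]]]]

X
Y @ X
Z ^ Y @ X
W ^ Y @ X
( X ) ^ Y @ X
( Y ) ^ Y @ X
( Z ) ^ Y @ X
( W ) ^ Y @ X
( lit ) ^ Y @ X
( lit ) ^ Z @ X
( lit ) ^ W @ X
( lit ) ^ lit @ X
( lit ) ^ lit @ Y
( lit ) ^ lit @ Z
( lit ) ^ lit @ W
( lit ) ^ lit @ n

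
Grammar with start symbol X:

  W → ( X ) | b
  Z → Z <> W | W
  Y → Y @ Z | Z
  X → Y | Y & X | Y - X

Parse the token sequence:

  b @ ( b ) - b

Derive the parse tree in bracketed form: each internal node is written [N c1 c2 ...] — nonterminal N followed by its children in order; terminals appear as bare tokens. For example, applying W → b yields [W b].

X
Y - X
Y @ Z - X
Z @ Z - X
W @ Z - X
b @ Z - X
b @ W - X
b @ ( X ) - X
b @ ( Y ) - X
b @ ( Z ) - X
b @ ( W ) - X
b @ ( b ) - X
b @ ( b ) - Y
b @ ( b ) - Z
b @ ( b ) - W
b @ ( b ) - b

[X [Y [Y [Z [W b]]] @ [Z [W ( [X [Y [Z [W b]]]] )]]] - [X [Y [Z [W b]]]]]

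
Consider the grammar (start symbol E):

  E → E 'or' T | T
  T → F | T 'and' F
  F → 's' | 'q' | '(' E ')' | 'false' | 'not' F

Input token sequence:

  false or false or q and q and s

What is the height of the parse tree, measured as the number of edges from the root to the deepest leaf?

[E [E [E [T [F false]]] or [T [F false]]] or [T [T [T [F q]] and [F q]] and [F s]]]

5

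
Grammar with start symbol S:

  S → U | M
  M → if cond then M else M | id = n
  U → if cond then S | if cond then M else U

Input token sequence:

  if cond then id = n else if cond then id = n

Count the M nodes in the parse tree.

[S [U if cond then [M id = n] else [U if cond then [S [M id = n]]]]]

2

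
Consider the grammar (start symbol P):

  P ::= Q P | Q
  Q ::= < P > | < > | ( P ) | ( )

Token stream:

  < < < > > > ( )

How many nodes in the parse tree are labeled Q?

4

[P [Q < [P [Q < [P [Q < >]] >]] >] [P [Q ( )]]]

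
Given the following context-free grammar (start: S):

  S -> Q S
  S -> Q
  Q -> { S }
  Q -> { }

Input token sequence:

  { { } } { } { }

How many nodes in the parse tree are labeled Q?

4

[S [Q { [S [Q { }]] }] [S [Q { }] [S [Q { }]]]]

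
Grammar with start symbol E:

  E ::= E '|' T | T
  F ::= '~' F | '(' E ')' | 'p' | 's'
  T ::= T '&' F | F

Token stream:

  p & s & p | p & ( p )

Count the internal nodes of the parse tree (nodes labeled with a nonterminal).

15

[E [E [T [T [T [F p]] & [F s]] & [F p]]] | [T [T [F p]] & [F ( [E [T [F p]]] )]]]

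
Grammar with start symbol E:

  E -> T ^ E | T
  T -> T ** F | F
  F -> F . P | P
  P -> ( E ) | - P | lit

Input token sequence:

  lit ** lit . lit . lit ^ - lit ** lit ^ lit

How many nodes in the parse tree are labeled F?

7

[E [T [T [F [P lit]]] ** [F [F [F [P lit]] . [P lit]] . [P lit]]] ^ [E [T [T [F [P - [P lit]]]] ** [F [P lit]]] ^ [E [T [F [P lit]]]]]]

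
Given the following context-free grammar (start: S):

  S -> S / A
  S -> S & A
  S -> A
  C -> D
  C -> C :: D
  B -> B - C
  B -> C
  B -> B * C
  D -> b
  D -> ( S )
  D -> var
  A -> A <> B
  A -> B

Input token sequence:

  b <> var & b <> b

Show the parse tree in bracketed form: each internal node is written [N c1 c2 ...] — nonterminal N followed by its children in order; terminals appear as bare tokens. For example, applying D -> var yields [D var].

[S [S [A [A [B [C [D b]]]] <> [B [C [D var]]]]] & [A [A [B [C [D b]]]] <> [B [C [D b]]]]]

S
S & A
A & A
A <> B & A
B <> B & A
C <> B & A
D <> B & A
b <> B & A
b <> C & A
b <> D & A
b <> var & A
b <> var & A <> B
b <> var & B <> B
b <> var & C <> B
b <> var & D <> B
b <> var & b <> B
b <> var & b <> C
b <> var & b <> D
b <> var & b <> b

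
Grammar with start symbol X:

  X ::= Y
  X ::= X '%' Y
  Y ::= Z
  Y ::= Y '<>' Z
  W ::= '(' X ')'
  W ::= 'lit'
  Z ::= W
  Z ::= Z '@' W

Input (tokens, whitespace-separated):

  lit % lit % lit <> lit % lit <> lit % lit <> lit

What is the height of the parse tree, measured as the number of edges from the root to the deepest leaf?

8

[X [X [X [X [X [Y [Z [W lit]]]] % [Y [Z [W lit]]]] % [Y [Y [Z [W lit]]] <> [Z [W lit]]]] % [Y [Y [Z [W lit]]] <> [Z [W lit]]]] % [Y [Y [Z [W lit]]] <> [Z [W lit]]]]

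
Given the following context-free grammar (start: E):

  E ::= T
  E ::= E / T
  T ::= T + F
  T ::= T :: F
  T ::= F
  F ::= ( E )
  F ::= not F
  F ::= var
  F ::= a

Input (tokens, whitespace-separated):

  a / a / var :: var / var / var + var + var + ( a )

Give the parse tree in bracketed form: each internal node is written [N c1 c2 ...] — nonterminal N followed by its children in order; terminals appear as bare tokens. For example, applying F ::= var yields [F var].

[E [E [E [E [E [T [F a]]] / [T [F a]]] / [T [T [F var]] :: [F var]]] / [T [F var]]] / [T [T [T [T [F var]] + [F var]] + [F var]] + [F ( [E [T [F a]]] )]]]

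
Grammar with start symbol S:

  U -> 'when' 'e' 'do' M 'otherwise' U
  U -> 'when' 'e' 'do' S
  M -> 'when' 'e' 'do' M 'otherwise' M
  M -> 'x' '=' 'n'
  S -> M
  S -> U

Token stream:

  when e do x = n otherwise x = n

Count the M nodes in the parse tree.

3

[S [M when e do [M x = n] otherwise [M x = n]]]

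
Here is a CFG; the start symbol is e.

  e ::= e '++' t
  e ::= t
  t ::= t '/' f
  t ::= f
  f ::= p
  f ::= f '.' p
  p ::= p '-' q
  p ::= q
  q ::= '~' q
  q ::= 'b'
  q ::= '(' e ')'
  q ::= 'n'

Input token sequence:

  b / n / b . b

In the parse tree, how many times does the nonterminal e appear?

[e [t [t [t [f [p [q b]]]] / [f [p [q n]]]] / [f [f [p [q b]]] . [p [q b]]]]]

1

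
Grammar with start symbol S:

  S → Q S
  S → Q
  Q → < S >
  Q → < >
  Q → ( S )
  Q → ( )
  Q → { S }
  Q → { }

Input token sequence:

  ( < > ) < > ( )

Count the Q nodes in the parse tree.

[S [Q ( [S [Q < >]] )] [S [Q < >] [S [Q ( )]]]]

4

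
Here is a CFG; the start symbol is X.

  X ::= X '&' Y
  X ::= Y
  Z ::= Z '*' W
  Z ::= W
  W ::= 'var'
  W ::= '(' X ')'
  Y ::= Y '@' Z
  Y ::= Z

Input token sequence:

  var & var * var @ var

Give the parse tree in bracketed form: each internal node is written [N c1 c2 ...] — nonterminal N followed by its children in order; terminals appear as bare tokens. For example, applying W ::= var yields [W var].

X
X & Y
Y & Y
Z & Y
W & Y
var & Y
var & Y @ Z
var & Z @ Z
var & Z * W @ Z
var & W * W @ Z
var & var * W @ Z
var & var * var @ Z
var & var * var @ W
var & var * var @ var

[X [X [Y [Z [W var]]]] & [Y [Y [Z [Z [W var]] * [W var]]] @ [Z [W var]]]]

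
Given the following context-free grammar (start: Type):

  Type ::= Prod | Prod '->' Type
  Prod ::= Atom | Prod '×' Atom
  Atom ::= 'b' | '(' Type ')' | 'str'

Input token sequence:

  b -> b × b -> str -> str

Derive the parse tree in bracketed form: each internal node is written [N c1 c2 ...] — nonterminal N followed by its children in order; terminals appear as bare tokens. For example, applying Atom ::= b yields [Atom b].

Type
Prod -> Type
Atom -> Type
b -> Type
b -> Prod -> Type
b -> Prod × Atom -> Type
b -> Atom × Atom -> Type
b -> b × Atom -> Type
b -> b × b -> Type
b -> b × b -> Prod -> Type
b -> b × b -> Atom -> Type
b -> b × b -> str -> Type
b -> b × b -> str -> Prod
b -> b × b -> str -> Atom
b -> b × b -> str -> str

[Type [Prod [Atom b]] -> [Type [Prod [Prod [Atom b]] × [Atom b]] -> [Type [Prod [Atom str]] -> [Type [Prod [Atom str]]]]]]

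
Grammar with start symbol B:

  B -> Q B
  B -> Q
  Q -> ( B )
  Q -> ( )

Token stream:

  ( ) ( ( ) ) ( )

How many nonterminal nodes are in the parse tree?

8

[B [Q ( )] [B [Q ( [B [Q ( )]] )] [B [Q ( )]]]]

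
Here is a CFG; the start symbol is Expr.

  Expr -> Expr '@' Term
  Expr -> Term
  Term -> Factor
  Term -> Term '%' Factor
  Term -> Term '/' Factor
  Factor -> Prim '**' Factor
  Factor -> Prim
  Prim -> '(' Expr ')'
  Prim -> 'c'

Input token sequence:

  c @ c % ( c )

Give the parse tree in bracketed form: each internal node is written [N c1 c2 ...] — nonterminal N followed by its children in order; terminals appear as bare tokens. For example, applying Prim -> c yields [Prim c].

[Expr [Expr [Term [Factor [Prim c]]]] @ [Term [Term [Factor [Prim c]]] % [Factor [Prim ( [Expr [Term [Factor [Prim c]]]] )]]]]

Expr
Expr @ Term
Term @ Term
Factor @ Term
Prim @ Term
c @ Term
c @ Term % Factor
c @ Factor % Factor
c @ Prim % Factor
c @ c % Factor
c @ c % Prim
c @ c % ( Expr )
c @ c % ( Term )
c @ c % ( Factor )
c @ c % ( Prim )
c @ c % ( c )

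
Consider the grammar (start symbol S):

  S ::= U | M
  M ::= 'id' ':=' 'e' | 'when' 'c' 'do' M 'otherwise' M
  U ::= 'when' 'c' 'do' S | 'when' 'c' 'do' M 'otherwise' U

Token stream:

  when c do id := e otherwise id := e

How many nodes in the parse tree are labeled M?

[S [M when c do [M id := e] otherwise [M id := e]]]

3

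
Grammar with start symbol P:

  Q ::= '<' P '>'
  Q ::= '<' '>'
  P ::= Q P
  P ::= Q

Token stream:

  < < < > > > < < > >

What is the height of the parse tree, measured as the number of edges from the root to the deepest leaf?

6

[P [Q < [P [Q < [P [Q < >]] >]] >] [P [Q < [P [Q < >]] >]]]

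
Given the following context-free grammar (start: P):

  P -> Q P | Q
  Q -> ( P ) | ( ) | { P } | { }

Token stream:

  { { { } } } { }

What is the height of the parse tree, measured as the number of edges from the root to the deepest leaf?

[P [Q { [P [Q { [P [Q { }]] }]] }] [P [Q { }]]]

6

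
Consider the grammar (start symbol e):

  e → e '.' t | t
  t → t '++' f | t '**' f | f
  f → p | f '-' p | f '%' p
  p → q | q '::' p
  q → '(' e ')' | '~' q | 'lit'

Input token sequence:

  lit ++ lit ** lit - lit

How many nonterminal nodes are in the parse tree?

[e [t [t [t [f [p [q lit]]]] ++ [f [p [q lit]]]] ** [f [f [p [q lit]]] - [p [q lit]]]]]

16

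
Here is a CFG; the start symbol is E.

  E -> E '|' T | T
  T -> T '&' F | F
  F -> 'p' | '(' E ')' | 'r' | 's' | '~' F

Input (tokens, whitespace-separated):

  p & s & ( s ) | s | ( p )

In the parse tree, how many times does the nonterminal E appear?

5

[E [E [E [T [T [T [F p]] & [F s]] & [F ( [E [T [F s]]] )]]] | [T [F s]]] | [T [F ( [E [T [F p]]] )]]]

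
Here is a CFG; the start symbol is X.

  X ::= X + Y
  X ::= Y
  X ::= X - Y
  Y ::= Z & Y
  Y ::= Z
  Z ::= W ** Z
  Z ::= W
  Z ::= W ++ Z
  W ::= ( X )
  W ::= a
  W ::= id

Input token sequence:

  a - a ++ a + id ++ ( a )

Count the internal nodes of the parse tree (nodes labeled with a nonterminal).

20

[X [X [X [Y [Z [W a]]]] - [Y [Z [W a] ++ [Z [W a]]]]] + [Y [Z [W id] ++ [Z [W ( [X [Y [Z [W a]]]] )]]]]]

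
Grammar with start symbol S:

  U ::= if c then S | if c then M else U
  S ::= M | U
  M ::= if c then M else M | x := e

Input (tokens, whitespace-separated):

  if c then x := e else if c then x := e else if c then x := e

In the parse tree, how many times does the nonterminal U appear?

3

[S [U if c then [M x := e] else [U if c then [M x := e] else [U if c then [S [M x := e]]]]]]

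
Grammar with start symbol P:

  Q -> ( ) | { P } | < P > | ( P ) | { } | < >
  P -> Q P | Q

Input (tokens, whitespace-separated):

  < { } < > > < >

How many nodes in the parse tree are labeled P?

4

[P [Q < [P [Q { }] [P [Q < >]]] >] [P [Q < >]]]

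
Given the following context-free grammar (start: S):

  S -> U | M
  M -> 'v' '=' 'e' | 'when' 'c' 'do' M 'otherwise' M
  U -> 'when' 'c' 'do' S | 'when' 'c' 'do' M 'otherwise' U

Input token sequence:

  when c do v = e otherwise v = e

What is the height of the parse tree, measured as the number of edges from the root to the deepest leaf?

[S [M when c do [M v = e] otherwise [M v = e]]]

3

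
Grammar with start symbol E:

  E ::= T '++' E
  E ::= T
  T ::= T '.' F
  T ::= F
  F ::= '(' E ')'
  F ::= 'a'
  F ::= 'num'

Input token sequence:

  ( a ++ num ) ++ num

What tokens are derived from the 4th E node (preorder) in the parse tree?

[E [T [F ( [E [T [F a]] ++ [E [T [F num]]]] )]] ++ [E [T [F num]]]]

num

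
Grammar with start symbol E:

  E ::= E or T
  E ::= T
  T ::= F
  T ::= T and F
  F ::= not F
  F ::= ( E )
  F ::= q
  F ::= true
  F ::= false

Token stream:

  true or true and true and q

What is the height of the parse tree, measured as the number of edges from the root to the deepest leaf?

5

[E [E [T [F true]]] or [T [T [T [F true]] and [F true]] and [F q]]]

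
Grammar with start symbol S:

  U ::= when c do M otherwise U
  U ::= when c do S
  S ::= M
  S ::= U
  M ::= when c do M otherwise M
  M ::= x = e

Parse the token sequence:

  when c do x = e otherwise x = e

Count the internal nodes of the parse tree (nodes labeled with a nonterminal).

[S [M when c do [M x = e] otherwise [M x = e]]]

4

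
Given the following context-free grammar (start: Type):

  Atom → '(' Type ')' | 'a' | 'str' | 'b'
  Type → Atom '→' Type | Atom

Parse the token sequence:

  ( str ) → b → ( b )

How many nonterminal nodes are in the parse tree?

10

[Type [Atom ( [Type [Atom str]] )] → [Type [Atom b] → [Type [Atom ( [Type [Atom b]] )]]]]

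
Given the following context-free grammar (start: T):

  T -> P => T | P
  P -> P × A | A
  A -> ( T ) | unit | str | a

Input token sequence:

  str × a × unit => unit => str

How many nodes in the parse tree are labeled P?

5

[T [P [P [P [A str]] × [A a]] × [A unit]] => [T [P [A unit]] => [T [P [A str]]]]]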